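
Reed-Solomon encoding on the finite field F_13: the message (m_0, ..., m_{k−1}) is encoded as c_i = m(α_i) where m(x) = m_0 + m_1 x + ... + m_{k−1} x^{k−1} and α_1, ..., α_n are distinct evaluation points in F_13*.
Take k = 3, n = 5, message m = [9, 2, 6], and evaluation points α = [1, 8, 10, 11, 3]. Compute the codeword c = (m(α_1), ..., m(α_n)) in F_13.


c = [4, 6, 5, 3, 4]

Message polynomial: m(x) = 9 + 2·x + 6·x^2 (mod 13).
For each evaluation point α_i, compute m(α_i) mod 13:
  α_1 = 1: Horner steps 6 → 8 → 4, so m(1) = 4.
  α_2 = 8: Horner steps 6 → 11 → 6, so m(8) = 6.
  α_3 = 10: Horner steps 6 → 10 → 5, so m(10) = 5.
  α_4 = 11: Horner steps 6 → 3 → 3, so m(11) = 3.
  α_5 = 3: Horner steps 6 → 7 → 4, so m(3) = 4.
Codeword c = [4, 6, 5, 3, 4] ∈ F_13^5.


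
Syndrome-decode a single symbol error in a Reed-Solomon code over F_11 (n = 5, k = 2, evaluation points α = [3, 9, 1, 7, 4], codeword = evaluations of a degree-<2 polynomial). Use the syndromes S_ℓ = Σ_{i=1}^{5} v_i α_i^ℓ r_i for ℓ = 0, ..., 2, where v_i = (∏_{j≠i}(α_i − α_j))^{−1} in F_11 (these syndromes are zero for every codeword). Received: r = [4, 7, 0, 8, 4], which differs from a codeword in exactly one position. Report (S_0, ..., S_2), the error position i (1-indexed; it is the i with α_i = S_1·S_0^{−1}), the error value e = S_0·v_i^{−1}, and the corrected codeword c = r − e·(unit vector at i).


S = (7, 10, 8), error at position 1, error magnitude e = 5, c = [10, 7, 0, 8, 4].

Step 1: column multipliers v_i = (∏_{j≠i}(α_i − α_j))^{−1} mod 11.
  i = 1 (α = 3): (3−9)(3−1)(3−7)(3−4) = (−6)·2·(−4)·(−1) = −48 ≡ 7, so v_1 = 7^{−1} = 8 (mod 11).
  i = 2 (α = 9): (9−3)(9−1)(9−7)(9−4) = 6·8·2·5 = 480 ≡ 7, so v_2 = 7^{−1} = 8 (mod 11).
  i = 3 (α = 1): (1−3)(1−9)(1−7)(1−4) = (−2)·(−8)·(−6)·(−3) = 288 ≡ 2, so v_3 = 2^{−1} = 6 (mod 11).
  i = 4 (α = 7): (7−3)(7−9)(7−1)(7−4) = 4·(−2)·6·3 = −144 ≡ 10, so v_4 = 10^{−1} = 10 (mod 11).
  i = 5 (α = 4): (4−3)(4−9)(4−1)(4−7) = 1·(−5)·3·(−3) = 45 ≡ 1, so v_5 = 1^{−1} = 1 (mod 11).
  v = [8, 8, 6, 10, 1].
Step 2: syndromes of r = [4, 7, 0, 8, 4] (all sums mod 11).
  S_0 = Σ v_i r_i = 8·4 + 8·7 + 6·0 + 10·8 + 1·4 = 172 ≡ 7.
  S_1 = Σ v_i α_i r_i = 8·3·4 + 8·9·7 + 6·1·0 + 10·7·8 + 1·4·4 = 1176 ≡ 10.
  α_i^2 mod 11 = [9, 4, 1, 5, 5].
  S_2 = Σ v_i α_i^2 r_i = 8·9·4 + 8·4·7 + 6·1·0 + 10·5·8 + 1·5·4 = 932 ≡ 8.
  S = (7, 10, 8) ≠ 0, so r is not a codeword (an error is present).
Step 3: locate the error. For a single error e at position i, S_ℓ = v_i·e·α_i^ℓ, so α_err = S_1/S_0.
  S_0^{−1} = 7^{−1} = 8 (mod 11), so α_err = 10·8 = 80 ≡ 3 = α_1. Error position i = 1.
  Consistency check: S_2/S_1 = 8·10 = 80 ≡ 3 = α_err ✓ (single-error assumption holds).
Step 4: error magnitude e = S_0/v_1 = S_0·∏_{j≠1}(α_1 − α_j) = 7·7 = 49 ≡ 5 (mod 11).
Step 5: correct position 1: c_1 = r_1 − e = 4 − 5 ≡ 10 (mod 11). Hence c = [10, 7, 0, 8, 4].
  Check: interpolating c through the α_i gives m(x) = 6 + 5·x (degree < 2) with m(α_i) = c_i for every i, so c is indeed a codeword.


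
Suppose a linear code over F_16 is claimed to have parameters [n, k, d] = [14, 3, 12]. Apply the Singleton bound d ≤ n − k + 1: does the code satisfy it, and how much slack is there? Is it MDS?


Singleton RHS = n − k + 1 = 12, slack = 0, bound satisfied, MDS.

Singleton bound: d ≤ n − k + 1.
Here n = 14, k = 3, so n − k + 1 = 12.
Given d = 12, check d ≤ 12: YES.
Slack = (n − k + 1) − d = 0.
The code is MDS (slack = 0).
Description: the claimed parameters are [14, 3, 12]_16; such a code would be MDS (meets Singleton bound).


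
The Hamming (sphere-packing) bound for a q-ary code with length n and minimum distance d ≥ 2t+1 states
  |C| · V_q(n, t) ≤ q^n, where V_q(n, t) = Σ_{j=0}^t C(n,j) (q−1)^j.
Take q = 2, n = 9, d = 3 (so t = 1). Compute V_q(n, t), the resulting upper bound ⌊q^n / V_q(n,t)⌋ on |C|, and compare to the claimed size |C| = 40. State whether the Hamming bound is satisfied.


V_q(n, t) = 10, q^n = 512, Hamming bound = 51, |C| = 40 ≤ bound (satisfied).

Step 1: Compute V_q(n, t) = Σ_{j=0}^1 C(n, j) (q−1)^j.
  j = 0: C(9,0)·(1)^0 = 1·1 = 1.
  j = 1: C(9,1)·(1)^1 = 9·1 = 9.
  V_q(n, t) = 1 + 9 = 10.
Step 2: q^n = 2^9 = 512.
Step 3: Hamming bound ⌊q^n / V_q(n,t)⌋ = ⌊512/10⌋ = 51.
Step 4: Compare |C| = 40 to 51: satisfied.
The claimed |C| lies below the Hamming bound.


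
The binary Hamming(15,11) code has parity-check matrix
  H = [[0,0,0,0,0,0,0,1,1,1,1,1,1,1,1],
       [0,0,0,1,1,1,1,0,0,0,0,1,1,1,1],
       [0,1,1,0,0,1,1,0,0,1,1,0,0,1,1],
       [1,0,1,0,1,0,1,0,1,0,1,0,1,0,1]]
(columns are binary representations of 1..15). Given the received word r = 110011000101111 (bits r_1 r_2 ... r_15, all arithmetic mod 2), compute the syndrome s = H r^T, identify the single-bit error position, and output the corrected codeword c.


s = (1, 0, 1, 0)^T, error position = 10, corrected codeword c = 110011000001111

Compute s = H r^T mod 2 one row at a time:
  s_1 = 0 + 0 + 1 + 0 + 1 + 1 + 1 + 1 = 5 ≡ 1 (mod 2).
  s_2 = 0 + 1 + 1 + 0 + 1 + 1 + 1 + 1 = 6 ≡ 0 (mod 2).
  s_3 = 1 + 0 + 1 + 0 + 1 + 0 + 1 + 1 = 5 ≡ 1 (mod 2).
  s_4 = 1 + 0 + 1 + 0 + 0 + 0 + 1 + 1 = 4 ≡ 0 (mod 2).
s = (1, 0, 1, 0)^T — this equals column 10 of H (binary 1010), so error is at position 10.
Correct: flip bit 10 of r = 110011000101111 to get c = 110011000001111.


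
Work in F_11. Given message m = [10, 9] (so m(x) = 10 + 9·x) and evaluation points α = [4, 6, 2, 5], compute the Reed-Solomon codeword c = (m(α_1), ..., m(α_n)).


c = [2, 9, 6, 0]

Message polynomial: m(x) = 10 + 9·x (mod 11).
For each evaluation point α_i, compute m(α_i) mod 11:
  α_1 = 4: Horner steps 9 → 2, so m(4) = 2.
  α_2 = 6: Horner steps 9 → 9, so m(6) = 9.
  α_3 = 2: Horner steps 9 → 6, so m(2) = 6.
  α_4 = 5: Horner steps 9 → 0, so m(5) = 0.
Codeword c = [2, 9, 6, 0] ∈ F_11^4.


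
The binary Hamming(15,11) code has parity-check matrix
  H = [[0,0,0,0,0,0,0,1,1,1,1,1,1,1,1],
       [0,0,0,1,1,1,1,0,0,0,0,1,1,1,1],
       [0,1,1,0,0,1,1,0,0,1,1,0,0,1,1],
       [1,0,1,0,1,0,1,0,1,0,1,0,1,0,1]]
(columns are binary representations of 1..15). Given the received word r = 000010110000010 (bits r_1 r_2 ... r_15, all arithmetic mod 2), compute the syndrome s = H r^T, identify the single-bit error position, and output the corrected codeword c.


s = (0, 1, 0, 0)^T, error position = 4, corrected codeword c = 000110110000010

Compute s = H r^T mod 2 one row at a time:
  s_1 = 1 + 0 + 0 + 0 + 0 + 0 + 1 + 0 = 2 ≡ 0 (mod 2).
  s_2 = 0 + 1 + 0 + 1 + 0 + 0 + 1 + 0 = 3 ≡ 1 (mod 2).
  s_3 = 0 + 0 + 0 + 1 + 0 + 0 + 1 + 0 = 2 ≡ 0 (mod 2).
  s_4 = 0 + 0 + 1 + 1 + 0 + 0 + 0 + 0 = 2 ≡ 0 (mod 2).
s = (0, 1, 0, 0)^T — this equals column 4 of H (binary 0100), so error is at position 4.
Correct: flip bit 4 of r = 000010110000010 to get c = 000110110000010.


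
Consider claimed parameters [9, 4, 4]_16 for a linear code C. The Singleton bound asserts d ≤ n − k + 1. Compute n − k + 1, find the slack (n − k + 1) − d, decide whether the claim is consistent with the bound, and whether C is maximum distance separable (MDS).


Singleton RHS = n − k + 1 = 6, slack = 2, bound satisfied, not MDS.

Singleton bound: d ≤ n − k + 1.
Here n = 9, k = 4, so n − k + 1 = 6.
Given d = 4, check d ≤ 6: YES.
Slack = (n − k + 1) − d = 2.
The code is NOT MDS (slack = 2 > 0).
Description: the claimed parameters are [9, 4, 4]_16; such a code would be non-MDS.


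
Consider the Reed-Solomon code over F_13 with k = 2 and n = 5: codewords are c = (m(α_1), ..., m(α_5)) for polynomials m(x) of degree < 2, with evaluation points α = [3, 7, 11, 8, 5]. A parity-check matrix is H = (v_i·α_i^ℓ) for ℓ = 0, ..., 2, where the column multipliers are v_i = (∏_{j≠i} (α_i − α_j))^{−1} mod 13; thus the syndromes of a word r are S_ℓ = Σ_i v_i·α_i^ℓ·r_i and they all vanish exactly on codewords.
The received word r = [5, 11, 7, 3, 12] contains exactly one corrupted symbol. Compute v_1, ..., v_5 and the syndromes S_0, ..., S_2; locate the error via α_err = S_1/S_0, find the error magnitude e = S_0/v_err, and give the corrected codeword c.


S = (3, 8, 4), error at position 2, error magnitude e = 5, c = [5, 6, 7, 3, 12].

Step 1: column multipliers v_i = (∏_{j≠i}(α_i − α_j))^{−1} mod 13.
  i = 1 (α = 3): (3−7)(3−11)(3−8)(3−5) = (−4)·(−8)·(−5)·(−2) = 320 ≡ 8, so v_1 = 8^{−1} = 5 (mod 13).
  i = 2 (α = 7): (7−3)(7−11)(7−8)(7−5) = 4·(−4)·(−1)·2 = 32 ≡ 6, so v_2 = 6^{−1} = 11 (mod 13).
  i = 3 (α = 11): (11−3)(11−7)(11−8)(11−5) = 8·4·3·6 = 576 ≡ 4, so v_3 = 4^{−1} = 10 (mod 13).
  i = 4 (α = 8): (8−3)(8−7)(8−11)(8−5) = 5·1·(−3)·3 = −45 ≡ 7, so v_4 = 7^{−1} = 2 (mod 13).
  i = 5 (α = 5): (5−3)(5−7)(5−11)(5−8) = 2·(−2)·(−6)·(−3) = −72 ≡ 6, so v_5 = 6^{−1} = 11 (mod 13).
  v = [5, 11, 10, 2, 11].
Step 2: syndromes of r = [5, 11, 7, 3, 12] (all sums mod 13).
  S_0 = Σ v_i r_i = 5·5 + 11·11 + 10·7 + 2·3 + 11·12 = 354 ≡ 3.
  S_1 = Σ v_i α_i r_i = 5·3·5 + 11·7·11 + 10·11·7 + 2·8·3 + 11·5·12 = 2400 ≡ 8.
  α_i^2 mod 13 = [9, 10, 4, 12, 12].
  S_2 = Σ v_i α_i^2 r_i = 5·9·5 + 11·10·11 + 10·4·7 + 2·12·3 + 11·12·12 = 3371 ≡ 4.
  S = (3, 8, 4) ≠ 0, so r is not a codeword (an error is present).
Step 3: locate the error. For a single error e at position i, S_ℓ = v_i·e·α_i^ℓ, so α_err = S_1/S_0.
  S_0^{−1} = 3^{−1} = 9 (mod 13), so α_err = 8·9 = 72 ≡ 7 = α_2. Error position i = 2.
  Consistency check: S_2/S_1 = 4·5 = 20 ≡ 7 = α_err ✓ (single-error assumption holds).
Step 4: error magnitude e = S_0/v_2 = S_0·∏_{j≠2}(α_2 − α_j) = 3·6 = 18 ≡ 5 (mod 13).
Step 5: correct position 2: c_2 = r_2 − e = 11 − 5 ≡ 6 (mod 13). Hence c = [5, 6, 7, 3, 12].
  Check: interpolating c through the α_i gives m(x) = 1 + 10·x (degree < 2) with m(α_i) = c_i for every i, so c is indeed a codeword.


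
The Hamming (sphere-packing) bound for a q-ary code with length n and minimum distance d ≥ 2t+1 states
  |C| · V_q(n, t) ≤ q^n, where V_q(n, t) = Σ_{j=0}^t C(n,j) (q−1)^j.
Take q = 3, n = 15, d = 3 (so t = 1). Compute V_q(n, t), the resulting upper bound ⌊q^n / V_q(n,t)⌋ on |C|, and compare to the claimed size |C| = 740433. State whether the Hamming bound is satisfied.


V_q(n, t) = 31, q^n = 14348907, Hamming bound = 462867, |C| = 740433 > bound (violated).

Step 1: Compute V_q(n, t) = Σ_{j=0}^1 C(n, j) (q−1)^j.
  j = 0: C(15,0)·(2)^0 = 1·1 = 1.
  j = 1: C(15,1)·(2)^1 = 15·2 = 30.
  V_q(n, t) = 1 + 30 = 31.
Step 2: q^n = 3^15 = 14348907.
Step 3: Hamming bound ⌊q^n / V_q(n,t)⌋ = ⌊14348907/31⌋ = 462867.
Step 4: Compare |C| = 740433 to 462867: violated.
The claimed |C| lies above the Hamming bound, so no 3-ary code of length 15 with d ≥ 3 can have 740433 codewords.


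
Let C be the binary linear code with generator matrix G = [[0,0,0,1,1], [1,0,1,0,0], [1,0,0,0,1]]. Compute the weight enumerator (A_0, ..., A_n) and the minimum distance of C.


Weight distribution: A_0 = 1, A_2 = 6, A_4 = 1. Minimum distance d = 2.

Enumerate all 2^3 = 8 messages m ∈ F_2^3.
For each, compute codeword c = mG in F_2^5, then tally its weight.
  m = 000 → c = 00000, weight = 0.
  m = 100 → c = 00011, weight = 2.
  m = 010 → c = 10100, weight = 2.
  m = 110 → c = 10111, weight = 4.
  m = 001 → c = 10001, weight = 2.
  m = 101 → c = 10010, weight = 2.
  m = 011 → c = 00101, weight = 2.
  m = 111 → c = 00110, weight = 2.
Tally weights:
  weight 0: 1 codewords.
  weight 2: 6 codewords.
  weight 4: 1 codewords.
Minimum distance d = smallest w > 0 with A_w > 0 = 2.
Sanity: Σ A_w = 8 = 2^3 = 8 ✓.


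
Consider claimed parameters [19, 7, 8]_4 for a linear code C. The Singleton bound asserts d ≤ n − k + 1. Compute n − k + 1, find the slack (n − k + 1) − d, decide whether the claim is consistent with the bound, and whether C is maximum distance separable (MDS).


Singleton RHS = n − k + 1 = 13, slack = 5, bound satisfied, not MDS.

Singleton bound: d ≤ n − k + 1.
Here n = 19, k = 7, so n − k + 1 = 13.
Given d = 8, check d ≤ 13: YES.
Slack = (n − k + 1) − d = 5.
The code is NOT MDS (slack = 5 > 0).
Description: the claimed parameters are [19, 7, 8]_4; such a code would be non-MDS.


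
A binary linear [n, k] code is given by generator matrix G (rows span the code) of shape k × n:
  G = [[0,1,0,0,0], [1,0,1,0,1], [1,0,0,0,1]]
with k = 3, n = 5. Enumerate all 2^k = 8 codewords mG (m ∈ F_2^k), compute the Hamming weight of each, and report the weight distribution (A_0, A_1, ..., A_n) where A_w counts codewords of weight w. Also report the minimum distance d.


Weight distribution: A_0 = 1, A_1 = 2, A_2 = 2, A_3 = 2, A_4 = 1. Minimum distance d = 1.

Enumerate all 2^3 = 8 messages m ∈ F_2^3.
For each, compute codeword c = mG in F_2^5, then tally its weight.
  m = 000 → c = 00000, weight = 0.
  m = 100 → c = 01000, weight = 1.
  m = 010 → c = 10101, weight = 3.
  m = 110 → c = 11101, weight = 4.
  m = 001 → c = 10001, weight = 2.
  m = 101 → c = 11001, weight = 3.
  m = 011 → c = 00100, weight = 1.
  m = 111 → c = 01100, weight = 2.
Tally weights:
  weight 0: 1 codewords.
  weight 1: 2 codewords.
  weight 2: 2 codewords.
  weight 3: 2 codewords.
  weight 4: 1 codewords.
Minimum distance d = smallest w > 0 with A_w > 0 = 1.
Sanity: Σ A_w = 8 = 2^3 = 8 ✓.


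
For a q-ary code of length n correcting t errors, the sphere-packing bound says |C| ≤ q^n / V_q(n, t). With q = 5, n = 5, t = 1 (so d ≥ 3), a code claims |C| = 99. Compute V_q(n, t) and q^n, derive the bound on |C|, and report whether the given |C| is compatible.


V_q(n, t) = 21, q^n = 3125, Hamming bound = 148, |C| = 99 ≤ bound (satisfied).

Step 1: Compute V_q(n, t) = Σ_{j=0}^1 C(n, j) (q−1)^j.
  j = 0: C(5,0)·(4)^0 = 1·1 = 1.
  j = 1: C(5,1)·(4)^1 = 5·4 = 20.
  V_q(n, t) = 1 + 20 = 21.
Step 2: q^n = 5^5 = 3125.
Step 3: Hamming bound ⌊q^n / V_q(n,t)⌋ = ⌊3125/21⌋ = 148.
Step 4: Compare |C| = 99 to 148: satisfied.
The claimed |C| lies below the Hamming bound.


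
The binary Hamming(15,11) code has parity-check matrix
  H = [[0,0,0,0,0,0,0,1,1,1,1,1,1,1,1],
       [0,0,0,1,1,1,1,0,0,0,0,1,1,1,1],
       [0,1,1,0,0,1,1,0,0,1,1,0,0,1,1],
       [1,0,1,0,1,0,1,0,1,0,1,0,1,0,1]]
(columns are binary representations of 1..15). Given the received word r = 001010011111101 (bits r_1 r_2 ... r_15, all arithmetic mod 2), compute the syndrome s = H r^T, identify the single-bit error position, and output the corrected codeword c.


s = (1, 0, 0, 0)^T, error position = 8, corrected codeword c = 001010001111101

Compute s = H r^T mod 2 one row at a time:
  s_1 = 1 + 1 + 1 + 1 + 1 + 1 + 0 + 1 = 7 ≡ 1 (mod 2).
  s_2 = 0 + 1 + 0 + 0 + 1 + 1 + 0 + 1 = 4 ≡ 0 (mod 2).
  s_3 = 0 + 1 + 0 + 0 + 1 + 1 + 0 + 1 = 4 ≡ 0 (mod 2).
  s_4 = 0 + 1 + 1 + 0 + 1 + 1 + 1 + 1 = 6 ≡ 0 (mod 2).
s = (1, 0, 0, 0)^T — this equals column 8 of H (binary 1000), so error is at position 8.
Correct: flip bit 8 of r = 001010011111101 to get c = 001010001111101.


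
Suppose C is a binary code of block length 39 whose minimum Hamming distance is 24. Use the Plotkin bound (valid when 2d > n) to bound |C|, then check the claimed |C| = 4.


Plotkin bound M ≤ 4; given |C| = 4 ≤ bound (satisfied).

Check applicability: 2d = 48, n = 39.
2d − n = 9 > 0, so Plotkin applies.
Compute d/(2d−n) = 24/9 ≈ 2.6667.
⌊d/(2d−n)⌋ = 2.
Plotkin bound: M ≤ 2·2 = 4.
Given |C| = 4, check: satisfied.
This |C| is at the Plotkin bound.


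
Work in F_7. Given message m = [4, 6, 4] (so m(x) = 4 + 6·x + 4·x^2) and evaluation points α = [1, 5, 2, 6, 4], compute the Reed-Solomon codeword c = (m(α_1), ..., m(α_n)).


c = [0, 1, 4, 2, 1]

Message polynomial: m(x) = 4 + 6·x + 4·x^2 (mod 7).
For each evaluation point α_i, compute m(α_i) mod 7:
  α_1 = 1: Horner steps 4 → 3 → 0, so m(1) = 0.
  α_2 = 5: Horner steps 4 → 5 → 1, so m(5) = 1.
  α_3 = 2: Horner steps 4 → 0 → 4, so m(2) = 4.
  α_4 = 6: Horner steps 4 → 2 → 2, so m(6) = 2.
  α_5 = 4: Horner steps 4 → 1 → 1, so m(4) = 1.
Codeword c = [0, 1, 4, 2, 1] ∈ F_7^5.


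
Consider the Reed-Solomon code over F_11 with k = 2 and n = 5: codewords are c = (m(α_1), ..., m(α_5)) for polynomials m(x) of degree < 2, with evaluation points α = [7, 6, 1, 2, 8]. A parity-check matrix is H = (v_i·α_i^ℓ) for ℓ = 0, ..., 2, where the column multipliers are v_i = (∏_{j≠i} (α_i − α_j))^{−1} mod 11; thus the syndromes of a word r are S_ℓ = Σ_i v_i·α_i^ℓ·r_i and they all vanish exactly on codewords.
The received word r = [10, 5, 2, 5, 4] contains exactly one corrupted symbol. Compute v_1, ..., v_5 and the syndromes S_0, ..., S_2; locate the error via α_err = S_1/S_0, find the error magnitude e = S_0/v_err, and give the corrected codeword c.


S = (9, 7, 3), error at position 4, error magnitude e = 9, c = [10, 5, 2, 7, 4].

Step 1: column multipliers v_i = (∏_{j≠i}(α_i − α_j))^{−1} mod 11.
  i = 1 (α = 7): (7−6)(7−1)(7−2)(7−8) = 1·6·5·(−1) = −30 ≡ 3, so v_1 = 3^{−1} = 4 (mod 11).
  i = 2 (α = 6): (6−7)(6−1)(6−2)(6−8) = (−1)·5·4·(−2) = 40 ≡ 7, so v_2 = 7^{−1} = 8 (mod 11).
  i = 3 (α = 1): (1−7)(1−6)(1−2)(1−8) = (−6)·(−5)·(−1)·(−7) = 210 ≡ 1, so v_3 = 1^{−1} = 1 (mod 11).
  i = 4 (α = 2): (2−7)(2−6)(2−1)(2−8) = (−5)·(−4)·1·(−6) = −120 ≡ 1, so v_4 = 1^{−1} = 1 (mod 11).
  i = 5 (α = 8): (8−7)(8−6)(8−1)(8−2) = 1·2·7·6 = 84 ≡ 7, so v_5 = 7^{−1} = 8 (mod 11).
  v = [4, 8, 1, 1, 8].
Step 2: syndromes of r = [10, 5, 2, 5, 4] (all sums mod 11).
  S_0 = Σ v_i r_i = 4·10 + 8·5 + 1·2 + 1·5 + 8·4 = 119 ≡ 9.
  S_1 = Σ v_i α_i r_i = 4·7·10 + 8·6·5 + 1·1·2 + 1·2·5 + 8·8·4 = 788 ≡ 7.
  α_i^2 mod 11 = [5, 3, 1, 4, 9].
  S_2 = Σ v_i α_i^2 r_i = 4·5·10 + 8·3·5 + 1·1·2 + 1·4·5 + 8·9·4 = 630 ≡ 3.
  S = (9, 7, 3) ≠ 0, so r is not a codeword (an error is present).
Step 3: locate the error. For a single error e at position i, S_ℓ = v_i·e·α_i^ℓ, so α_err = S_1/S_0.
  S_0^{−1} = 9^{−1} = 5 (mod 11), so α_err = 7·5 = 35 ≡ 2 = α_4. Error position i = 4.
  Consistency check: S_2/S_1 = 3·8 = 24 ≡ 2 = α_err ✓ (single-error assumption holds).
Step 4: error magnitude e = S_0/v_4 = S_0·∏_{j≠4}(α_4 − α_j) = 9·1 = 9 ≡ 9 (mod 11).
Step 5: correct position 4: c_4 = r_4 − e = 5 − 9 ≡ 7 (mod 11). Hence c = [10, 5, 2, 7, 4].
  Check: interpolating c through the α_i gives m(x) = 8 + 5·x (degree < 2) with m(α_i) = c_i for every i, so c is indeed a codeword.


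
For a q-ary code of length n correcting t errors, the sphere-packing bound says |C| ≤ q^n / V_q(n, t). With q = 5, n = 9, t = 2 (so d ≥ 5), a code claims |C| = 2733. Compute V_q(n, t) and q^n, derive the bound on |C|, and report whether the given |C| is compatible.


V_q(n, t) = 613, q^n = 1953125, Hamming bound = 3186, |C| = 2733 ≤ bound (satisfied).

Step 1: Compute V_q(n, t) = Σ_{j=0}^2 C(n, j) (q−1)^j.
  j = 0: C(9,0)·(4)^0 = 1·1 = 1.
  j = 1: C(9,1)·(4)^1 = 9·4 = 36.
  j = 2: C(9,2)·(4)^2 = 36·16 = 576.
  V_q(n, t) = 1 + 36 + 576 = 613.
Step 2: q^n = 5^9 = 1953125.
Step 3: Hamming bound ⌊q^n / V_q(n,t)⌋ = ⌊1953125/613⌋ = 3186.
Step 4: Compare |C| = 2733 to 3186: satisfied.
The claimed |C| lies below the Hamming bound.


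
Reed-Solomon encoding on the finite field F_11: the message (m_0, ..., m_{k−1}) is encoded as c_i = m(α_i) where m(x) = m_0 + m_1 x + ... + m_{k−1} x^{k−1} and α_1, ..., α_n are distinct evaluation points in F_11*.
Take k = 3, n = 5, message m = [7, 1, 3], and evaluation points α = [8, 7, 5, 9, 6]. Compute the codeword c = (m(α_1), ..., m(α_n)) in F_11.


c = [9, 7, 10, 6, 0]

Message polynomial: m(x) = 7 + 1·x + 3·x^2 (mod 11).
For each evaluation point α_i, compute m(α_i) mod 11:
  α_1 = 8: Horner steps 3 → 3 → 9, so m(8) = 9.
  α_2 = 7: Horner steps 3 → 0 → 7, so m(7) = 7.
  α_3 = 5: Horner steps 3 → 5 → 10, so m(5) = 10.
  α_4 = 9: Horner steps 3 → 6 → 6, so m(9) = 6.
  α_5 = 6: Horner steps 3 → 8 → 0, so m(6) = 0.
Codeword c = [9, 7, 10, 6, 0] ∈ F_11^5.


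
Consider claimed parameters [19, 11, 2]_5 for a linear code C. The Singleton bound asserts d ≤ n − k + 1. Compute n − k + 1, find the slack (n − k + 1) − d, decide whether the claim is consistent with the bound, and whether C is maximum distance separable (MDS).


Singleton RHS = n − k + 1 = 9, slack = 7, bound satisfied, not MDS.

Singleton bound: d ≤ n − k + 1.
Here n = 19, k = 11, so n − k + 1 = 9.
Given d = 2, check d ≤ 9: YES.
Slack = (n − k + 1) − d = 7.
The code is NOT MDS (slack = 7 > 0).
Description: the claimed parameters are [19, 11, 2]_5; such a code would be non-MDS.


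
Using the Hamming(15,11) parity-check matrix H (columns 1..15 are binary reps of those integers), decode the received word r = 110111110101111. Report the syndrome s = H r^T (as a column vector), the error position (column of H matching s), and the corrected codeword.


s = (0, 0, 0, 1)^T, error position = 1, corrected codeword c = 010111110101111

Compute s = H r^T mod 2 one row at a time:
  s_1 = 1 + 0 + 1 + 0 + 1 + 1 + 1 + 1 = 6 ≡ 0 (mod 2).
  s_2 = 1 + 1 + 1 + 1 + 1 + 1 + 1 + 1 = 8 ≡ 0 (mod 2).
  s_3 = 1 + 0 + 1 + 1 + 1 + 0 + 1 + 1 = 6 ≡ 0 (mod 2).
  s_4 = 1 + 0 + 1 + 1 + 0 + 0 + 1 + 1 = 5 ≡ 1 (mod 2).
s = (0, 0, 0, 1)^T — this equals column 1 of H (binary 0001), so error is at position 1.
Correct: flip bit 1 of r = 110111110101111 to get c = 010111110101111.


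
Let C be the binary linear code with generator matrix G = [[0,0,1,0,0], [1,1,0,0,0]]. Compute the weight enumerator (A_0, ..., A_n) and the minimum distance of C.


Weight distribution: A_0 = 1, A_1 = 1, A_2 = 1, A_3 = 1. Minimum distance d = 1.

Enumerate all 2^2 = 4 messages m ∈ F_2^2.
For each, compute codeword c = mG in F_2^5, then tally its weight.
  m = 00 → c = 00000, weight = 0.
  m = 10 → c = 00100, weight = 1.
  m = 01 → c = 11000, weight = 2.
  m = 11 → c = 11100, weight = 3.
Tally weights:
  weight 0: 1 codewords.
  weight 1: 1 codewords.
  weight 2: 1 codewords.
  weight 3: 1 codewords.
Minimum distance d = smallest w > 0 with A_w > 0 = 1.
Sanity: Σ A_w = 4 = 2^2 = 4 ✓.


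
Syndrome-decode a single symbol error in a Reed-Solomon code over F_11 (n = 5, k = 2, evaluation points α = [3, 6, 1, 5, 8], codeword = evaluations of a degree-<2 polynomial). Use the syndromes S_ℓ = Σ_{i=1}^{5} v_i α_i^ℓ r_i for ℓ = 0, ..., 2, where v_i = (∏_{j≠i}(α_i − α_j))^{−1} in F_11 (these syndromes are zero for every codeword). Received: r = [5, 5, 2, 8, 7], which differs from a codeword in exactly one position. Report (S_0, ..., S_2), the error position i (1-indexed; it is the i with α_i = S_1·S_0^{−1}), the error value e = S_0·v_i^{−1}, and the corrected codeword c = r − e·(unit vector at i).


S = (4, 2, 1), error at position 2, error magnitude e = 1, c = [5, 4, 2, 8, 7].

Step 1: column multipliers v_i = (∏_{j≠i}(α_i − α_j))^{−1} mod 11.
  i = 1 (α = 3): (3−6)(3−1)(3−5)(3−8) = (−3)·2·(−2)·(−5) = −60 ≡ 6, so v_1 = 6^{−1} = 2 (mod 11).
  i = 2 (α = 6): (6−3)(6−1)(6−5)(6−8) = 3·5·1·(−2) = −30 ≡ 3, so v_2 = 3^{−1} = 4 (mod 11).
  i = 3 (α = 1): (1−3)(1−6)(1−5)(1−8) = (−2)·(−5)·(−4)·(−7) = 280 ≡ 5, so v_3 = 5^{−1} = 9 (mod 11).
  i = 4 (α = 5): (5−3)(5−6)(5−1)(5−8) = 2·(−1)·4·(−3) = 24 ≡ 2, so v_4 = 2^{−1} = 6 (mod 11).
  i = 5 (α = 8): (8−3)(8−6)(8−1)(8−5) = 5·2·7·3 = 210 ≡ 1, so v_5 = 1^{−1} = 1 (mod 11).
  v = [2, 4, 9, 6, 1].
Step 2: syndromes of r = [5, 5, 2, 8, 7] (all sums mod 11).
  S_0 = Σ v_i r_i = 2·5 + 4·5 + 9·2 + 6·8 + 1·7 = 103 ≡ 4.
  S_1 = Σ v_i α_i r_i = 2·3·5 + 4·6·5 + 9·1·2 + 6·5·8 + 1·8·7 = 464 ≡ 2.
  α_i^2 mod 11 = [9, 3, 1, 3, 9].
  S_2 = Σ v_i α_i^2 r_i = 2·9·5 + 4·3·5 + 9·1·2 + 6·3·8 + 1·9·7 = 375 ≡ 1.
  S = (4, 2, 1) ≠ 0, so r is not a codeword (an error is present).
Step 3: locate the error. For a single error e at position i, S_ℓ = v_i·e·α_i^ℓ, so α_err = S_1/S_0.
  S_0^{−1} = 4^{−1} = 3 (mod 11), so α_err = 2·3 = 6 ≡ 6 = α_2. Error position i = 2.
  Consistency check: S_2/S_1 = 1·6 = 6 ≡ 6 = α_err ✓ (single-error assumption holds).
Step 4: error magnitude e = S_0/v_2 = S_0·∏_{j≠2}(α_2 − α_j) = 4·3 = 12 ≡ 1 (mod 11).
Step 5: correct position 2: c_2 = r_2 − e = 5 − 1 ≡ 4 (mod 11). Hence c = [5, 4, 2, 8, 7].
  Check: interpolating c through the α_i gives m(x) = 6 + 7·x (degree < 2) with m(α_i) = c_i for every i, so c is indeed a codeword.


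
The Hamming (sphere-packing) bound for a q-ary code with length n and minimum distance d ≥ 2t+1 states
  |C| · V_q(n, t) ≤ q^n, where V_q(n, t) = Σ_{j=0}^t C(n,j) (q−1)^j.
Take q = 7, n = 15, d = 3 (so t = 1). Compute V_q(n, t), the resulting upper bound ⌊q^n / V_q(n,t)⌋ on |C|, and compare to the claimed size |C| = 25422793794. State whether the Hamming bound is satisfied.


V_q(n, t) = 91, q^n = 4747561509943, Hamming bound = 52171005603, |C| = 25422793794 ≤ bound (satisfied).

Step 1: Compute V_q(n, t) = Σ_{j=0}^1 C(n, j) (q−1)^j.
  j = 0: C(15,0)·(6)^0 = 1·1 = 1.
  j = 1: C(15,1)·(6)^1 = 15·6 = 90.
  V_q(n, t) = 1 + 90 = 91.
Step 2: q^n = 7^15 = 4747561509943.
Step 3: Hamming bound ⌊q^n / V_q(n,t)⌋ = ⌊4747561509943/91⌋ = 52171005603.
Step 4: Compare |C| = 25422793794 to 52171005603: satisfied.
The claimed |C| lies below the Hamming bound.


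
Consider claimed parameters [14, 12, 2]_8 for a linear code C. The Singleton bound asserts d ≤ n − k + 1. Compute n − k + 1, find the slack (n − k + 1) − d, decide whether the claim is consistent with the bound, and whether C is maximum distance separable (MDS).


Singleton RHS = n − k + 1 = 3, slack = 1, bound satisfied, not MDS.

Singleton bound: d ≤ n − k + 1.
Here n = 14, k = 12, so n − k + 1 = 3.
Given d = 2, check d ≤ 3: YES.
Slack = (n − k + 1) − d = 1.
The code is NOT MDS (slack = 1 > 0).
Description: the claimed parameters are [14, 12, 2]_8; such a code would be non-MDS.


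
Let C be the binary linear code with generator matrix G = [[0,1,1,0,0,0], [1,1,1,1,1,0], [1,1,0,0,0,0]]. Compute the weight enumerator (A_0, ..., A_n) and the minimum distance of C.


Weight distribution: A_0 = 1, A_2 = 3, A_3 = 3, A_5 = 1. Minimum distance d = 2.

Enumerate all 2^3 = 8 messages m ∈ F_2^3.
For each, compute codeword c = mG in F_2^6, then tally its weight.
  m = 000 → c = 000000, weight = 0.
  m = 100 → c = 011000, weight = 2.
  m = 010 → c = 111110, weight = 5.
  m = 110 → c = 100110, weight = 3.
  m = 001 → c = 110000, weight = 2.
  m = 101 → c = 101000, weight = 2.
  m = 011 → c = 001110, weight = 3.
  m = 111 → c = 010110, weight = 3.
Tally weights:
  weight 0: 1 codewords.
  weight 2: 3 codewords.
  weight 3: 3 codewords.
  weight 5: 1 codewords.
Minimum distance d = smallest w > 0 with A_w > 0 = 2.
Sanity: Σ A_w = 8 = 2^3 = 8 ✓.


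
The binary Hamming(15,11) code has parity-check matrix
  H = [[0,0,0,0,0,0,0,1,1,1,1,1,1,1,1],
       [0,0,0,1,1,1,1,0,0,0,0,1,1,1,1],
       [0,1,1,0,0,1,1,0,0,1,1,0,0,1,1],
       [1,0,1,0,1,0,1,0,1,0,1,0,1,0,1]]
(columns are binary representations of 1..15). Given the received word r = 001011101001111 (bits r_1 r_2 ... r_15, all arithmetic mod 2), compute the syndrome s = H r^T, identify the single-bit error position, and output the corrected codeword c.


s = (1, 1, 1, 0)^T, error position = 14, corrected codeword c = 001011101001101

Compute s = H r^T mod 2 one row at a time:
  s_1 = 0 + 1 + 0 + 0 + 1 + 1 + 1 + 1 = 5 ≡ 1 (mod 2).
  s_2 = 0 + 1 + 1 + 1 + 1 + 1 + 1 + 1 = 7 ≡ 1 (mod 2).
  s_3 = 0 + 1 + 1 + 1 + 0 + 0 + 1 + 1 = 5 ≡ 1 (mod 2).
  s_4 = 0 + 1 + 1 + 1 + 1 + 0 + 1 + 1 = 6 ≡ 0 (mod 2).
s = (1, 1, 1, 0)^T — this equals column 14 of H (binary 1110), so error is at position 14.
Correct: flip bit 14 of r = 001011101001111 to get c = 001011101001101.


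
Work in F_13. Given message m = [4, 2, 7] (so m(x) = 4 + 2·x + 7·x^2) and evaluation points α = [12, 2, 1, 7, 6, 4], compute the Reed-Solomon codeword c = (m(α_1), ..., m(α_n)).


c = [9, 10, 0, 10, 8, 7]

Message polynomial: m(x) = 4 + 2·x + 7·x^2 (mod 13).
For each evaluation point α_i, compute m(α_i) mod 13:
  α_1 = 12: Horner steps 7 → 8 → 9, so m(12) = 9.
  α_2 = 2: Horner steps 7 → 3 → 10, so m(2) = 10.
  α_3 = 1: Horner steps 7 → 9 → 0, so m(1) = 0.
  α_4 = 7: Horner steps 7 → 12 → 10, so m(7) = 10.
  α_5 = 6: Horner steps 7 → 5 → 8, so m(6) = 8.
  α_6 = 4: Horner steps 7 → 4 → 7, so m(4) = 7.
Codeword c = [9, 10, 0, 10, 8, 7] ∈ F_13^6.


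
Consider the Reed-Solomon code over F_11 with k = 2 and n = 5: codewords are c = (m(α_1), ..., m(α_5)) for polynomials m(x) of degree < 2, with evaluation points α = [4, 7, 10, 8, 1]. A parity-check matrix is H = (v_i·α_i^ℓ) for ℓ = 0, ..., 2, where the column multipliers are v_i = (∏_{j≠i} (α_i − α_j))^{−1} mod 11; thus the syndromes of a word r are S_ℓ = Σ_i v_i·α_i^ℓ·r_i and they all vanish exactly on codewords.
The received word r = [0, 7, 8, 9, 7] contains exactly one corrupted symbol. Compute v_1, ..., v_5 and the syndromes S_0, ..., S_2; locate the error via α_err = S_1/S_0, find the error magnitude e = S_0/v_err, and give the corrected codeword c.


S = (8, 1, 7), error at position 2, error magnitude e = 3, c = [0, 4, 8, 9, 7].

Step 1: column multipliers v_i = (∏_{j≠i}(α_i − α_j))^{−1} mod 11.
  i = 1 (α = 4): (4−7)(4−10)(4−8)(4−1) = (−3)·(−6)·(−4)·3 = −216 ≡ 4, so v_1 = 4^{−1} = 3 (mod 11).
  i = 2 (α = 7): (7−4)(7−10)(7−8)(7−1) = 3·(−3)·(−1)·6 = 54 ≡ 10, so v_2 = 10^{−1} = 10 (mod 11).
  i = 3 (α = 10): (10−4)(10−7)(10−8)(10−1) = 6·3·2·9 = 324 ≡ 5, so v_3 = 5^{−1} = 9 (mod 11).
  i = 4 (α = 8): (8−4)(8−7)(8−10)(8−1) = 4·1·(−2)·7 = −56 ≡ 10, so v_4 = 10^{−1} = 10 (mod 11).
  i = 5 (α = 1): (1−4)(1−7)(1−10)(1−8) = (−3)·(−6)·(−9)·(−7) = 1134 ≡ 1, so v_5 = 1^{−1} = 1 (mod 11).
  v = [3, 10, 9, 10, 1].
Step 2: syndromes of r = [0, 7, 8, 9, 7] (all sums mod 11).
  S_0 = Σ v_i r_i = 3·0 + 10·7 + 9·8 + 10·9 + 1·7 = 239 ≡ 8.
  S_1 = Σ v_i α_i r_i = 3·4·0 + 10·7·7 + 9·10·8 + 10·8·9 + 1·1·7 = 1937 ≡ 1.
  α_i^2 mod 11 = [5, 5, 1, 9, 1].
  S_2 = Σ v_i α_i^2 r_i = 3·5·0 + 10·5·7 + 9·1·8 + 10·9·9 + 1·1·7 = 1239 ≡ 7.
  S = (8, 1, 7) ≠ 0, so r is not a codeword (an error is present).
Step 3: locate the error. For a single error e at position i, S_ℓ = v_i·e·α_i^ℓ, so α_err = S_1/S_0.
  S_0^{−1} = 8^{−1} = 7 (mod 11), so α_err = 1·7 = 7 ≡ 7 = α_2. Error position i = 2.
  Consistency check: S_2/S_1 = 7·1 = 7 ≡ 7 = α_err ✓ (single-error assumption holds).
Step 4: error magnitude e = S_0/v_2 = S_0·∏_{j≠2}(α_2 − α_j) = 8·10 = 80 ≡ 3 (mod 11).
Step 5: correct position 2: c_2 = r_2 − e = 7 − 3 ≡ 4 (mod 11). Hence c = [0, 4, 8, 9, 7].
  Check: interpolating c through the α_i gives m(x) = 2 + 5·x (degree < 2) with m(α_i) = c_i for every i, so c is indeed a codeword.


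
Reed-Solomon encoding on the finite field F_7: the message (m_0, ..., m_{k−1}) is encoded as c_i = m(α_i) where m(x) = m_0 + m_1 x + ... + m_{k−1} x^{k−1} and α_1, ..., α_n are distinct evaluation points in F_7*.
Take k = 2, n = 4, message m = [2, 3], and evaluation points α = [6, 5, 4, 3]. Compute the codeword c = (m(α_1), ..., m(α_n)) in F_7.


c = [6, 3, 0, 4]

Message polynomial: m(x) = 2 + 3·x (mod 7).
For each evaluation point α_i, compute m(α_i) mod 7:
  α_1 = 6: Horner steps 3 → 6, so m(6) = 6.
  α_2 = 5: Horner steps 3 → 3, so m(5) = 3.
  α_3 = 4: Horner steps 3 → 0, so m(4) = 0.
  α_4 = 3: Horner steps 3 → 4, so m(3) = 4.
Codeword c = [6, 3, 0, 4] ∈ F_7^4.


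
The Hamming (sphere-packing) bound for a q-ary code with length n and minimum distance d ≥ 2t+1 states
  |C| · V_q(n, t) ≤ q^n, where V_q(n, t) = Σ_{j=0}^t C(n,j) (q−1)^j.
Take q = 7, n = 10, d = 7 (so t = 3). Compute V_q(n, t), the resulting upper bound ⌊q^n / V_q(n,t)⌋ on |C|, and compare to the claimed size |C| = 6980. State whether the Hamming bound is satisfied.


V_q(n, t) = 27601, q^n = 282475249, Hamming bound = 10234, |C| = 6980 ≤ bound (satisfied).

Step 1: Compute V_q(n, t) = Σ_{j=0}^3 C(n, j) (q−1)^j.
  j = 0: C(10,0)·(6)^0 = 1·1 = 1.
  j = 1: C(10,1)·(6)^1 = 10·6 = 60.
  j = 2: C(10,2)·(6)^2 = 45·36 = 1620.
  j = 3: C(10,3)·(6)^3 = 120·216 = 25920.
  V_q(n, t) = 1 + 60 + 1620 + 25920 = 27601.
Step 2: q^n = 7^10 = 282475249.
Step 3: Hamming bound ⌊q^n / V_q(n,t)⌋ = ⌊282475249/27601⌋ = 10234.
Step 4: Compare |C| = 6980 to 10234: satisfied.
The claimed |C| lies below the Hamming bound.


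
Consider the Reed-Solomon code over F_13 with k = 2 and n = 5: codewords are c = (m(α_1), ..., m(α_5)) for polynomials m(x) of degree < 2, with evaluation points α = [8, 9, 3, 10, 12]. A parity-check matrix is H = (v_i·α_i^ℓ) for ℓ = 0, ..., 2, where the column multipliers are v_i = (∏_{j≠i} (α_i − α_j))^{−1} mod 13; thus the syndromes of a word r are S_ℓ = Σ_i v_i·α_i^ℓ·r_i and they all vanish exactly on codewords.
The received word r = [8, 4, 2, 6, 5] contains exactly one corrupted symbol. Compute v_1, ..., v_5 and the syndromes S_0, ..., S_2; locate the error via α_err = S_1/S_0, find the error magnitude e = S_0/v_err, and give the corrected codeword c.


S = (10, 9, 12), error at position 4, error magnitude e = 6, c = [8, 4, 2, 0, 5].

Step 1: column multipliers v_i = (∏_{j≠i}(α_i − α_j))^{−1} mod 13.
  i = 1 (α = 8): (8−9)(8−3)(8−10)(8−12) = (−1)·5·(−2)·(−4) = −40 ≡ 12, so v_1 = 12^{−1} = 12 (mod 13).
  i = 2 (α = 9): (9−8)(9−3)(9−10)(9−12) = 1·6·(−1)·(−3) = 18 ≡ 5, so v_2 = 5^{−1} = 8 (mod 13).
  i = 3 (α = 3): (3−8)(3−9)(3−10)(3−12) = (−5)·(−6)·(−7)·(−9) = 1890 ≡ 5, so v_3 = 5^{−1} = 8 (mod 13).
  i = 4 (α = 10): (10−8)(10−9)(10−3)(10−12) = 2·1·7·(−2) = −28 ≡ 11, so v_4 = 11^{−1} = 6 (mod 13).
  i = 5 (α = 12): (12−8)(12−9)(12−3)(12−10) = 4·3·9·2 = 216 ≡ 8, so v_5 = 8^{−1} = 5 (mod 13).
  v = [12, 8, 8, 6, 5].
Step 2: syndromes of r = [8, 4, 2, 6, 5] (all sums mod 13).
  S_0 = Σ v_i r_i = 12·8 + 8·4 + 8·2 + 6·6 + 5·5 = 205 ≡ 10.
  S_1 = Σ v_i α_i r_i = 12·8·8 + 8·9·4 + 8·3·2 + 6·10·6 + 5·12·5 = 1764 ≡ 9.
  α_i^2 mod 13 = [12, 3, 9, 9, 1].
  S_2 = Σ v_i α_i^2 r_i = 12·12·8 + 8·3·4 + 8·9·2 + 6·9·6 + 5·1·5 = 1741 ≡ 12.
  S = (10, 9, 12) ≠ 0, so r is not a codeword (an error is present).
Step 3: locate the error. For a single error e at position i, S_ℓ = v_i·e·α_i^ℓ, so α_err = S_1/S_0.
  S_0^{−1} = 10^{−1} = 4 (mod 13), so α_err = 9·4 = 36 ≡ 10 = α_4. Error position i = 4.
  Consistency check: S_2/S_1 = 12·3 = 36 ≡ 10 = α_err ✓ (single-error assumption holds).
Step 4: error magnitude e = S_0/v_4 = S_0·∏_{j≠4}(α_4 − α_j) = 10·11 = 110 ≡ 6 (mod 13).
Step 5: correct position 4: c_4 = r_4 − e = 6 − 6 ≡ 0 (mod 13). Hence c = [8, 4, 2, 0, 5].
  Check: interpolating c through the α_i gives m(x) = 1 + 9·x (degree < 2) with m(α_i) = c_i for every i, so c is indeed a codeword.


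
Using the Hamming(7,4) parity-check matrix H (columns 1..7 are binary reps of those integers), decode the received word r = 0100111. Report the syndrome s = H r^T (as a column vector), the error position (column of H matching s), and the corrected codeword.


s = (1, 1, 0)^T, error position = 6, corrected codeword c = 0100101

Compute s = H r^T mod 2 one row at a time:
  s_1 = 0 + 1 + 1 + 1 = 3 ≡ 1 (mod 2).
  s_2 = 1 + 0 + 1 + 1 = 3 ≡ 1 (mod 2).
  s_3 = 0 + 0 + 1 + 1 = 2 ≡ 0 (mod 2).
s = (1, 1, 0)^T — this equals column 6 of H (binary 110), so error is at position 6.
Correct: flip bit 6 of r = 0100111 to get c = 0100101.


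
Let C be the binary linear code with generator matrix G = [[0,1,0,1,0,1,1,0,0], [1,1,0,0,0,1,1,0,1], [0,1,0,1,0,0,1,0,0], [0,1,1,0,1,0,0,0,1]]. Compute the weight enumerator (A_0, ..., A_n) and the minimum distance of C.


Weight distribution: A_0 = 1, A_1 = 1, A_3 = 2, A_4 = 5, A_5 = 5, A_6 = 2. Minimum distance d = 1.

Enumerate all 2^4 = 16 messages m ∈ F_2^4.
For each, compute codeword c = mG in F_2^9, then tally its weight.
  m = 0000 → c = 000000000, weight = 0.
  m = 1000 → c = 010101100, weight = 4.
  m = 0100 → c = 110001101, weight = 5.
  m = 1100 → c = 100100001, weight = 3.
  m = 0010 → c = 010100100, weight = 3.
  m = 1010 → c = 000001000, weight = 1.
  m = 0110 → c = 100101001, weight = 4.
  m = 1110 → c = 110000101, weight = 4.
  m = 0001 → c = 011010001, weight = 4.
  m = 1001 → c = 001111101, weight = 6.
  m = 0101 → c = 101011100, weight = 5.
  m = 1101 → c = 111110000, weight = 5.
  m = 0011 → c = 001110101, weight = 5.
  m = 1011 → c = 011011001, weight = 5.
  m = 0111 → c = 111111000, weight = 6.
  m = 1111 → c = 101010100, weight = 4.
Tally weights:
  weight 0: 1 codewords.
  weight 1: 1 codewords.
  weight 3: 2 codewords.
  weight 4: 5 codewords.
  weight 5: 5 codewords.
  weight 6: 2 codewords.
Minimum distance d = smallest w > 0 with A_w > 0 = 1.
Sanity: Σ A_w = 16 = 2^4 = 16 ✓.


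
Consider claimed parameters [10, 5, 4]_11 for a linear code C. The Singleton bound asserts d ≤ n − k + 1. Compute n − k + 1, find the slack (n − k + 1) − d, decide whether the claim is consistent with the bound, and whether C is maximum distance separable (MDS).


Singleton RHS = n − k + 1 = 6, slack = 2, bound satisfied, not MDS.

Singleton bound: d ≤ n − k + 1.
Here n = 10, k = 5, so n − k + 1 = 6.
Given d = 4, check d ≤ 6: YES.
Slack = (n − k + 1) − d = 2.
The code is NOT MDS (slack = 2 > 0).
Description: the claimed parameters are [10, 5, 4]_11; such a code would be non-MDS.


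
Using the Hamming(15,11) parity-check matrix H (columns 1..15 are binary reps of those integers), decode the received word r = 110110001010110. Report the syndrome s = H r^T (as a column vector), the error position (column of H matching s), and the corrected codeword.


s = (0, 0, 1, 1)^T, error position = 3, corrected codeword c = 111110001010110

Compute s = H r^T mod 2 one row at a time:
  s_1 = 0 + 1 + 0 + 1 + 0 + 1 + 1 + 0 = 4 ≡ 0 (mod 2).
  s_2 = 1 + 1 + 0 + 0 + 0 + 1 + 1 + 0 = 4 ≡ 0 (mod 2).
  s_3 = 1 + 0 + 0 + 0 + 0 + 1 + 1 + 0 = 3 ≡ 1 (mod 2).
  s_4 = 1 + 0 + 1 + 0 + 1 + 1 + 1 + 0 = 5 ≡ 1 (mod 2).
s = (0, 0, 1, 1)^T — this equals column 3 of H (binary 0011), so error is at position 3.
Correct: flip bit 3 of r = 110110001010110 to get c = 111110001010110.


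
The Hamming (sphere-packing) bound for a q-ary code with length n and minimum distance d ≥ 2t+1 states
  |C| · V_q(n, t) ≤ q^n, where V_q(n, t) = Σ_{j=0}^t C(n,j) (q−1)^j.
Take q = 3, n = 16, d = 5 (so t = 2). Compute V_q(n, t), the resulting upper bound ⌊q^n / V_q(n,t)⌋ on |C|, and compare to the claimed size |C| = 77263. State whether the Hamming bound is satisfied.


V_q(n, t) = 513, q^n = 43046721, Hamming bound = 83911, |C| = 77263 ≤ bound (satisfied).

Step 1: Compute V_q(n, t) = Σ_{j=0}^2 C(n, j) (q−1)^j.
  j = 0: C(16,0)·(2)^0 = 1·1 = 1.
  j = 1: C(16,1)·(2)^1 = 16·2 = 32.
  j = 2: C(16,2)·(2)^2 = 120·4 = 480.
  V_q(n, t) = 1 + 32 + 480 = 513.
Step 2: q^n = 3^16 = 43046721.
Step 3: Hamming bound ⌊q^n / V_q(n,t)⌋ = ⌊43046721/513⌋ = 83911.
Step 4: Compare |C| = 77263 to 83911: satisfied.
The claimed |C| lies below the Hamming bound.


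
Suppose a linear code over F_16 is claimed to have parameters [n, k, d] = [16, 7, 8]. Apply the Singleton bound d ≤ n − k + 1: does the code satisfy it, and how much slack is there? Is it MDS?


Singleton RHS = n − k + 1 = 10, slack = 2, bound satisfied, not MDS.

Singleton bound: d ≤ n − k + 1.
Here n = 16, k = 7, so n − k + 1 = 10.
Given d = 8, check d ≤ 10: YES.
Slack = (n − k + 1) − d = 2.
The code is NOT MDS (slack = 2 > 0).
Description: the claimed parameters are [16, 7, 8]_16; such a code would be non-MDS.
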